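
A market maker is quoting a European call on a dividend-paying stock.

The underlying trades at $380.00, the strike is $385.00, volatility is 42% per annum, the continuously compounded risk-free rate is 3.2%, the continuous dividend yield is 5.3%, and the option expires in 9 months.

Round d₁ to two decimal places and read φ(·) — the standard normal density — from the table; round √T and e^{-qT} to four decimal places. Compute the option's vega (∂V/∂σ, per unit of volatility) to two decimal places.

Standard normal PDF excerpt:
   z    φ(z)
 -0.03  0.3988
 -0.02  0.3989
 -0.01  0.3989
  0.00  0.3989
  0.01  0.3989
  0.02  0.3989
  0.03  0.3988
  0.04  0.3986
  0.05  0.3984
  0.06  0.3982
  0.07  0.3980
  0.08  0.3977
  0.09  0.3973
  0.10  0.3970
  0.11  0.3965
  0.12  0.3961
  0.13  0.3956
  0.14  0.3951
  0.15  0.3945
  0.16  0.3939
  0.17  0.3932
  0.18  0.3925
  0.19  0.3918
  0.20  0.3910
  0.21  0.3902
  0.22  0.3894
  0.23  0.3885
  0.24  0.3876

σ√T = 0.42 × 0.8660 = 0.3637
d₁ = [ln(380/385) + (0.032 − 0.053 + 0.42²/2)·0.75] / 0.3637 = [-0.0131 + 0.0504] / 0.3637 = 0.1026 ⇒ 0.10
√T = √0.75 = 0.8660
φ(d₁) = φ(0.10) = 0.3970
exp(−qT) = exp(−0.053·0.75) = 0.9610
vega = S·exp(−qT)·φ(d₁)·√T = 380·0.9610·0.3970·0.8660 = 125.5496
(The put has the same vega.)

125.55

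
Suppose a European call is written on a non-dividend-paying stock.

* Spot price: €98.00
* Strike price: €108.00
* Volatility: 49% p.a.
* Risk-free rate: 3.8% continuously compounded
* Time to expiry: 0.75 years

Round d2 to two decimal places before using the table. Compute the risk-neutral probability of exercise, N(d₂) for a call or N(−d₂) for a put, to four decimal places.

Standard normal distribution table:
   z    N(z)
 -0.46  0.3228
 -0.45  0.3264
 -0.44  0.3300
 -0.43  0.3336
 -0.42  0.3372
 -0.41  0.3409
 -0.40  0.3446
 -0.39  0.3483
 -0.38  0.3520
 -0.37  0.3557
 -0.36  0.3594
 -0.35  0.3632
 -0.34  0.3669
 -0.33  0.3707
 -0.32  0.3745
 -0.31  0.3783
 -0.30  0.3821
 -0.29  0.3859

σ√T = 0.49 × 0.8660 = 0.4244
d₁ = [ln(98/108) + (0.038 + 0.49²/2)·0.75] / 0.4244 = [-0.0972 + 0.1185] / 0.4244 = 0.0504 → 0.05
d₂ = d₁ − σ√T = 0.0504 − 0.4244 = -0.3740 → -0.37
Pr(exercise) under Q = N(d₂) = 0.3557

0.3557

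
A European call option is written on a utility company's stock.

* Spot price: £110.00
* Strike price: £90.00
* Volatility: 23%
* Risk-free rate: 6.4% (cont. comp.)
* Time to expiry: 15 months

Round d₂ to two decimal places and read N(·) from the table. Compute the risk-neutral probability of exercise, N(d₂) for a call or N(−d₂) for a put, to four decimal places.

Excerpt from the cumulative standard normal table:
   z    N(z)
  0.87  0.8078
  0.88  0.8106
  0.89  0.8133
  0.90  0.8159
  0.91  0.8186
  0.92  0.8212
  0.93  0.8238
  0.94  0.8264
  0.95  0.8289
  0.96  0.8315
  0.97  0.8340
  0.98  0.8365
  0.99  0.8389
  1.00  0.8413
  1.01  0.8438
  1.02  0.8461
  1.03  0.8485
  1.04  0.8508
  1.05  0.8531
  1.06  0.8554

0.8315

T = 1.25;  σ√T = 0.2571
ln(S/K) + (r + σ²/2)T = ln(110/90) + (0.064 + 0.23²/2)·1.25 = 0.2007 + 0.1131 = 0.3137
d₁ = 0.3137 / 0.2571 = 1.2201 ≈ 1.22
d₂ = d₁ − σ√T = 1.2201 − 0.2571 = 0.9629 ≈ 0.96
Risk-neutral Pr[S_T > K] = N(d₂) = N(0.96) = 0.8315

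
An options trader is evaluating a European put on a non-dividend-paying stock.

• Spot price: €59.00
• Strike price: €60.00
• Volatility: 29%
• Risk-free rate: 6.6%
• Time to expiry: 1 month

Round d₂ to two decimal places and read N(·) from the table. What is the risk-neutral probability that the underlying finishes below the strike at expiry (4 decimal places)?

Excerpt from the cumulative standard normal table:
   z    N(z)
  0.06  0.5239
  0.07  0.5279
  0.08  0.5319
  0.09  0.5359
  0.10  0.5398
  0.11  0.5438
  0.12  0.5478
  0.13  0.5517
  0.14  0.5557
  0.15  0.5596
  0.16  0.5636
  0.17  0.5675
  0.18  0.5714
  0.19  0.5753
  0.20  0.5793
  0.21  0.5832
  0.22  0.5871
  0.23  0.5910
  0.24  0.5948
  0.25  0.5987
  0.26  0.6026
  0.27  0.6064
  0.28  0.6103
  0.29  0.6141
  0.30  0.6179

0.5714

σ√T = 0.29 × 0.2887 = 0.0837
d₁ = [ln(59/60) + (0.066 + 0.29²/2)·0.08333] / 0.0837 = [-0.0168 + 0.0090] / 0.0837 = -0.0932 ⇒ -0.09
d₂ = d₁ − σ√T = -0.0932 − 0.0837 = -0.1769 ⇒ -0.18
Pr(exercise) under Q = N(−d₂) = N(0.18) = 0.5714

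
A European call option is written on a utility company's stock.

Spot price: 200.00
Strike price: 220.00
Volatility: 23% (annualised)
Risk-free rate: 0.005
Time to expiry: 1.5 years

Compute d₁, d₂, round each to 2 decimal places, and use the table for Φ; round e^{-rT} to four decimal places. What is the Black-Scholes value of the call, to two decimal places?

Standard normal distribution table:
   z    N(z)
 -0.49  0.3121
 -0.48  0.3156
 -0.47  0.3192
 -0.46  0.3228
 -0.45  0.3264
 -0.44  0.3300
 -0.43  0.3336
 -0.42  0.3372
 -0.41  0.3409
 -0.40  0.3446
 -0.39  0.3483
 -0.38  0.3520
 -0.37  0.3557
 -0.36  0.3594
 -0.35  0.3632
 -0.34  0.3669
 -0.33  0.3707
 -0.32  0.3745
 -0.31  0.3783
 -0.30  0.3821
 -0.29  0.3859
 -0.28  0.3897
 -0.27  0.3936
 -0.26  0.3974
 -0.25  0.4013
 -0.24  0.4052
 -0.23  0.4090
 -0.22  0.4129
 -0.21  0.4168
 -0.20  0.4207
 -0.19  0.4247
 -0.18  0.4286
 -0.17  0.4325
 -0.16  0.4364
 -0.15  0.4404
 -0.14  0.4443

15.23

σ√T = 0.23 × 1.2247 = 0.2817
d₁ = [ln(200/220) + (0.005 + ½·0.23²)·1.5] / (σ√T) = (-0.0953 + 0.0472) / 0.2817 = -0.1709 ⇒ -0.17
d₂ = -0.1709 − 0.2817 = -0.4526 ⇒ -0.45
exp(−rT) = exp(−0.005·1.5) = 0.9925
N(d₁) = N(-0.17) = 0.4325;  N(d₂) = N(-0.45) = 0.3264
C = 200·0.4325 − 220·0.9925·0.3264 = 86.5000 − 71.2694 = 15.2306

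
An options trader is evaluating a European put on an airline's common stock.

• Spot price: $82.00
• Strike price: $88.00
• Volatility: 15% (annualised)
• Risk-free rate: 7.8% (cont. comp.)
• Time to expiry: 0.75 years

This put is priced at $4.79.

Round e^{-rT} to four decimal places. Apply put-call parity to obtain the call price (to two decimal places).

e^(−rT) = e^(−0.078·0.75) = 0.9432
Put-call parity: C − P = S − K·e^(−rT) = 82 − 88·0.9432 = 82 − 83.0016 = -1.0016
C = P + (C − P) = 4.79 + (-1.0016) = 3.7884

$3.79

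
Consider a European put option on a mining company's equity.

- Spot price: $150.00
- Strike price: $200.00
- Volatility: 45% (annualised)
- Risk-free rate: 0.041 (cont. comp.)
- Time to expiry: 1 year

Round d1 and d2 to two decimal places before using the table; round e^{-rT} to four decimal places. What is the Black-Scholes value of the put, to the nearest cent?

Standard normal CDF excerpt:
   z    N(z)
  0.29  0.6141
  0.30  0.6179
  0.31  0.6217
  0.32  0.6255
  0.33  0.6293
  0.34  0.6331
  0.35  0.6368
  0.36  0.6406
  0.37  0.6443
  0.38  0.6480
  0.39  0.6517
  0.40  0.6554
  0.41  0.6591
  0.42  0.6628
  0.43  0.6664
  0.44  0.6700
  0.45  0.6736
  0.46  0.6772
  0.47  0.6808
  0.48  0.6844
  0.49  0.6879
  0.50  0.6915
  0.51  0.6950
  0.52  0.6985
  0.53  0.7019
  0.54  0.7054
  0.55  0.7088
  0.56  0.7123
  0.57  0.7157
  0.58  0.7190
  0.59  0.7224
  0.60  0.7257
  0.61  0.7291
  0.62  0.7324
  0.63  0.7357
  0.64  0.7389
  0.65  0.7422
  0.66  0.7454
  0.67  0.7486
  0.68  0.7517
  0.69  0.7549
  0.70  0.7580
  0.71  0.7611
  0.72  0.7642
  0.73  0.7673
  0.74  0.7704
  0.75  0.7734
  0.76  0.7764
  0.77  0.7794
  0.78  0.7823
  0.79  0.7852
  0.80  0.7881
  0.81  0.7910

σ√T = 0.45 × 1.0000 = 0.4500
d₁ = [ln(150/200) + (0.041 + ½·0.45²)·1] / (σ√T) = (-0.2877 + 0.1423) / 0.4500 = -0.3232 which rounds to -0.32
d₂ = -0.3232 − 0.4500 = -0.7732 which rounds to -0.77
exp(−rT) = exp(−0.041·1) = 0.9598
N(−d₂) = N(0.77) = 0.7794;  N(−d₁) = N(0.32) = 0.6255
P = 200·0.9598·0.7794 − 150·0.6255 = 149.6136 − 93.8250 = 55.7886

$55.79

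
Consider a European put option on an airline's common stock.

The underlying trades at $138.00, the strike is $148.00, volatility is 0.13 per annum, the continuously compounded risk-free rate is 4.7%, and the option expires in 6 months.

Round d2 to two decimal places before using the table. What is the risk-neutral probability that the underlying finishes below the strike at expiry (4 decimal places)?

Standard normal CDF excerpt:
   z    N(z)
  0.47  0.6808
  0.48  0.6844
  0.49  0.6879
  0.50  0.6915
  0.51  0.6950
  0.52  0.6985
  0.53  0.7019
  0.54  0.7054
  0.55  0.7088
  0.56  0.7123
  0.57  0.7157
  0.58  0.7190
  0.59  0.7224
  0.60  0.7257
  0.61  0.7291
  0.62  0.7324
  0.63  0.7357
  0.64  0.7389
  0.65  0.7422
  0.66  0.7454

σ√T = 0.13·√0.5 = 0.0919
d₁ = [ln(138/148) + (0.047 + 0.13²/2)·0.5] / 0.0919 = [-0.0700 + 0.0277] / 0.0919 = -0.4594 which rounds to -0.46
d₂ = d₁ − σ√T = -0.4594 − 0.0919 = -0.5514 which rounds to -0.55
Pr(exercise) under Q = N(−d₂) = N(0.55) = 0.7088

0.7088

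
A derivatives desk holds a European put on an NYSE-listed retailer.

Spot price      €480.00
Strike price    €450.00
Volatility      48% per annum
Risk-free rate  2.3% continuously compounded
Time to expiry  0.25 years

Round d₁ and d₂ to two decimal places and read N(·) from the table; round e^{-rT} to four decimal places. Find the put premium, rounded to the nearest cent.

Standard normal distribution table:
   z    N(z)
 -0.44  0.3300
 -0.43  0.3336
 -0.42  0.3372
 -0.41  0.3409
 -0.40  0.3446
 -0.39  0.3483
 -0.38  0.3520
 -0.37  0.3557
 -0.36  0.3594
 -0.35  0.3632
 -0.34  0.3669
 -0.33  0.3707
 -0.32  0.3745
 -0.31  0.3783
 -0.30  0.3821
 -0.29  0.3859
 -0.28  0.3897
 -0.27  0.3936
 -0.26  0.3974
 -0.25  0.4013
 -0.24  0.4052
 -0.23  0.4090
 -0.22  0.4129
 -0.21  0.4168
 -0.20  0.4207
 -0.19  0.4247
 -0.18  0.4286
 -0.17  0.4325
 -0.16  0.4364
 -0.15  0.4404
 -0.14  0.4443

€29.88

σ√T = 0.48 × 0.5000 = 0.2400
ln(S/K) + (r + σ²/2)T = ln(480/450) + (0.023 + 0.48²/2)·0.25 = 0.0645 + 0.0345 = 0.0991
d₁ = 0.0991 / 0.2400 = 0.4129 ⇒ 0.41
d₂ = d₁ − σ√T = 0.4129 − 0.2400 = 0.1729 ⇒ 0.17
exp(−rT) = exp(−0.023·0.25) = 0.9943
P = 450·0.9943·N(-0.17) − 480·N(-0.41) = 450·0.9943·0.4325 − 480·0.3409 = 193.5156 − 163.6320 = 29.8836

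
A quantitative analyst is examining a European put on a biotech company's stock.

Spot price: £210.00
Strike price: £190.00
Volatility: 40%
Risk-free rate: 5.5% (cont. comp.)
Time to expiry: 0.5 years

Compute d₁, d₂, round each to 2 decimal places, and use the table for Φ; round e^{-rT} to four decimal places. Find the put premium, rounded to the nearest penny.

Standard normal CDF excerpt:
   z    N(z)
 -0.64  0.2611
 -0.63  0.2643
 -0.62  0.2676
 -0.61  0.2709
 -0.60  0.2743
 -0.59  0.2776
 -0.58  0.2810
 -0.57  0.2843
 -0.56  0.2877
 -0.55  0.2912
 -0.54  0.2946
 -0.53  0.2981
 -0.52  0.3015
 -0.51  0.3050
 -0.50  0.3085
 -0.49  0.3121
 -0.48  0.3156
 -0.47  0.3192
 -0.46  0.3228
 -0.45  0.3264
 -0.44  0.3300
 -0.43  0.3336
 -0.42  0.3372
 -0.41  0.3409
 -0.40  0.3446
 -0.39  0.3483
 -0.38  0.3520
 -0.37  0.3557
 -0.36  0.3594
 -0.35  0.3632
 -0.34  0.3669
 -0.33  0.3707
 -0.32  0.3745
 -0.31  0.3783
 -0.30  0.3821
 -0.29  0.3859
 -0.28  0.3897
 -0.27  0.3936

£11.63

σ√T = 0.4·√0.5 = 0.2828
d₁ = [ln(210/190) + (0.055 + 0.4²/2)·0.5] / 0.2828 = [0.1001 + 0.0675] / 0.2828 = 0.5925 → 0.59
d₂ = d₁ − σ√T = 0.5925 − 0.2828 = 0.3097 → 0.31
exp(−rT) = exp(−0.055·0.5) = 0.9729
P = 190·0.9729·N(-0.31) − 210·N(-0.59) = 190·0.9729·0.3783 − 210·0.2776 = 69.9291 − 58.2960 = 11.6331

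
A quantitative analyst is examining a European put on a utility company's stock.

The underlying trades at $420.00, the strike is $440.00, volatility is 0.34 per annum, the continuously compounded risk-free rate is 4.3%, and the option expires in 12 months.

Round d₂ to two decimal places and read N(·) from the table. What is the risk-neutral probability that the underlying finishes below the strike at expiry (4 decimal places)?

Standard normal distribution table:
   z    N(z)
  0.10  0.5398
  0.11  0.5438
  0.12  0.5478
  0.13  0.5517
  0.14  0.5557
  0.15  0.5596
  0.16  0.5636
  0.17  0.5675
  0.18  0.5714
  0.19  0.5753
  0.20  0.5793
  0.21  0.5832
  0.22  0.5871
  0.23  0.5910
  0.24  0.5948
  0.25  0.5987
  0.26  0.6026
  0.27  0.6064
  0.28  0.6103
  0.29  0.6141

0.5714

σ√T = 0.34·√1 = 0.3400
d₁ = [ln(420/440) + (0.043 + ½·0.34²)·1] / (σ√T) = (-0.0465 + 0.1008) / 0.3400 = 0.1596 which rounds to 0.16
d₂ = 0.1596 − 0.3400 = -0.1804 which rounds to -0.18
Pr(exercise) under Q = N(−d₂) = N(0.18) = 0.5714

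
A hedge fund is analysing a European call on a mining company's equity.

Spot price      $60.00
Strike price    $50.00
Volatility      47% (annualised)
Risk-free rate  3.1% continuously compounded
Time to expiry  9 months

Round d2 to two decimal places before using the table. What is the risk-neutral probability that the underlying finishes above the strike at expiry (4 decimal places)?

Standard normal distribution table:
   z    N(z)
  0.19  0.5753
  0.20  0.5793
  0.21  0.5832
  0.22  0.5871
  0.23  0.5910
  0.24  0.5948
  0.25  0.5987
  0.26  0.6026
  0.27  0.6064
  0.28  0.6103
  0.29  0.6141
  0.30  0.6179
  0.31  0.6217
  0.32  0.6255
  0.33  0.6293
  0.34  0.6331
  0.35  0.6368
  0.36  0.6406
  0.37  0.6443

T = 0.75;  σ√T = 0.4070
d₁ = [ln(60/50) + (0.031 + 0.47²/2)·0.75] / 0.4070 = [0.1823 + 0.1061] / 0.4070 = 0.7086 ⇒ 0.71
d₂ = d₁ − σ√T = 0.7086 − 0.4070 = 0.3015 ⇒ 0.30
Risk-neutral Pr[S_T > K] = N(d₂) = N(0.30) = 0.6179

0.6179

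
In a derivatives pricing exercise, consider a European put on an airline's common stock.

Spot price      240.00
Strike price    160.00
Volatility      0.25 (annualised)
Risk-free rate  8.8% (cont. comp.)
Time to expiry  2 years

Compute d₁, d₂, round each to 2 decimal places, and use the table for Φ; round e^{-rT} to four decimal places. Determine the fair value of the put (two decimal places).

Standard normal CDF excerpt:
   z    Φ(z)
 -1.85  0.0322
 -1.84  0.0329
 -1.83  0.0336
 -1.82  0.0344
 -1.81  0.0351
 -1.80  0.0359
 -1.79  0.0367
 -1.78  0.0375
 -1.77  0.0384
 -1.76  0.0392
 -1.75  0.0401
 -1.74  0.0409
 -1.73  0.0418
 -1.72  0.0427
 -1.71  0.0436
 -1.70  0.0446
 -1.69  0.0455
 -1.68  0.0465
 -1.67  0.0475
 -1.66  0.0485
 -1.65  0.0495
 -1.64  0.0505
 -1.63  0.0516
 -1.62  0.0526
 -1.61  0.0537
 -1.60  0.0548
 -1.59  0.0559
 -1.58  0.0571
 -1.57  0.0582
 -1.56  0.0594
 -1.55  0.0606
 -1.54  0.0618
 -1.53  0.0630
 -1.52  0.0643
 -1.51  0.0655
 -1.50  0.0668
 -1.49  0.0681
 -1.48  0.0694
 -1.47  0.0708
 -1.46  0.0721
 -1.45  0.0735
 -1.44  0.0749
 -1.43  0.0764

σ√T = 0.25·√2 = 0.3536
d₁ = [ln(240/160) + (0.088 + 0.25²/2)·2] / 0.3536 = [0.4055 + 0.2385] / 0.3536 = 1.8214 → 1.82
d₂ = d₁ − σ√T = 1.8214 − 0.3536 = 1.4679 → 1.47
exp(−rT) = exp(−0.088·2) = 0.8386
N(−d₂) = N(-1.47) = 0.0708;  N(−d₁) = N(-1.82) = 0.0344
P = 160·0.8386·0.0708 − 240·0.0344 = 9.4997 − 8.2560 = 1.2437

1.24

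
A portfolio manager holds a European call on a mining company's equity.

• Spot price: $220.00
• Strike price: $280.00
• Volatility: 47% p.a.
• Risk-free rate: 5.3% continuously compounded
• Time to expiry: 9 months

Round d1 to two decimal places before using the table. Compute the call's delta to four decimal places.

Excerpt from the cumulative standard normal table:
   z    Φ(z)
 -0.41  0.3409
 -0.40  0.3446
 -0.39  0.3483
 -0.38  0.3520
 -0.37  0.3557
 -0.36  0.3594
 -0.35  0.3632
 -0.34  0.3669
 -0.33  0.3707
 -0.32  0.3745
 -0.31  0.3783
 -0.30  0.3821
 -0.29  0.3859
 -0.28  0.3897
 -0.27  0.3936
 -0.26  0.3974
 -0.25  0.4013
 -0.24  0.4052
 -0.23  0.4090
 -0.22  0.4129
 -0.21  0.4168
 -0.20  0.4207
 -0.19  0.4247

0.3859

σ√T = 0.47·√0.75 = 0.4070
d₁ = [ln(220/280) + (0.053 + ½·0.47²)·0.75] / (σ√T) = (-0.2412 + 0.1226) / 0.4070 = -0.2913 which rounds to -0.29
N(d₁) = N(-0.29) = 0.3859
Δ_call = N(d₁) = 0.3859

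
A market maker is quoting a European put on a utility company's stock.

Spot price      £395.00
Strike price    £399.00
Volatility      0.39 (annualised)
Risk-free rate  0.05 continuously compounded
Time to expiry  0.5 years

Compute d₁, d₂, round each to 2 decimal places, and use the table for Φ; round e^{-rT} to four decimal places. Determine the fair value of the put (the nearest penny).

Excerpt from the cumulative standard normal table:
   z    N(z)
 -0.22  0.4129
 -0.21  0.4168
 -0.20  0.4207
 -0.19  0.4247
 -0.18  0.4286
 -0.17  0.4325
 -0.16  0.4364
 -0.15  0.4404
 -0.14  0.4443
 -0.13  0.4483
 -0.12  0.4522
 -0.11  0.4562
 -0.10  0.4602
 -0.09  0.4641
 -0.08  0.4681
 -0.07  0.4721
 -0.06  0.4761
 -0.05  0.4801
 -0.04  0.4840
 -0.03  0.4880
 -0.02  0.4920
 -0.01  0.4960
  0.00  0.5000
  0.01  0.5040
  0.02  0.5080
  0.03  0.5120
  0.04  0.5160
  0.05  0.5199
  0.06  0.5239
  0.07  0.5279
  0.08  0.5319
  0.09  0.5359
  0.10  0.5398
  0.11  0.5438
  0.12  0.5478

σ√T = 0.39 × 0.7071 = 0.2758
d₁ = [ln(395/399) + (0.05 + 0.39²/2)·0.5] / 0.2758 = [-0.0101 + 0.0630] / 0.2758 = 0.1920 which rounds to 0.19
d₂ = d₁ − σ√T = 0.1920 − 0.2758 = -0.0838 which rounds to -0.08
e^(−rT) = e^(−0.05·0.5) = 0.9753
N(−d₂) = N(0.08) = 0.5319;  N(−d₁) = N(-0.19) = 0.4247
P = 399·0.9753·0.5319 − 395·0.4247 = 206.9861 − 167.7565 = 39.2296

£39.23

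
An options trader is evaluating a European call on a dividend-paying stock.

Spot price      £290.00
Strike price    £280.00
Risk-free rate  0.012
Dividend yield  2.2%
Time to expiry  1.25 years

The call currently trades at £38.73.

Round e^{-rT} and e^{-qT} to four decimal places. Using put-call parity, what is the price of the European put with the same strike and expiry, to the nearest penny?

e^(−qT) = e^(−0.022·1.25) = 0.9729;  e^(−rT) = e^(−0.012·1.25) = 0.9851
Put-call parity: C − P = S·e^(−qT) − K·e^(−rT) = 290·0.9729 − 280·0.9851 = 282.1410 − 275.8280 = 6.3130
P = C − (C − P) = 38.73 − (6.3130) = 32.4170

£32.42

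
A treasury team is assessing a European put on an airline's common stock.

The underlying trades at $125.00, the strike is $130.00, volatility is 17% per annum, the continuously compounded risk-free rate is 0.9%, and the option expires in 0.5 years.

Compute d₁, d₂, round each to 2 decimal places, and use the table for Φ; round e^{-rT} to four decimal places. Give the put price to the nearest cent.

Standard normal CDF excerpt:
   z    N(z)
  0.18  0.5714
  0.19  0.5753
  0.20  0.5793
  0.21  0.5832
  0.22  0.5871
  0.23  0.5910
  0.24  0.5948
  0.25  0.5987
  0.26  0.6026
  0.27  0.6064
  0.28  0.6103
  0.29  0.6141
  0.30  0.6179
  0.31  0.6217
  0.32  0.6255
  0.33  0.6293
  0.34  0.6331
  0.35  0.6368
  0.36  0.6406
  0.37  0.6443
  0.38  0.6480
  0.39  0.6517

$8.54

T = 0.5;  σ√T = 0.1202
d₁ = [ln(125/130) + (0.009 + ½·0.17²)·0.5] / (σ√T) = (-0.0392 + 0.0117) / 0.1202 = -0.2287 ⇒ -0.23
d₂ = -0.2287 − 0.1202 = -0.3489 ⇒ -0.35
exp(−rT) = exp(−0.009·0.5) = 0.9955
P = 130·0.9955·N(0.35) − 125·N(0.23) = 130·0.9955·0.6368 − 125·0.5910 = 82.4115 − 73.8750 = 8.5365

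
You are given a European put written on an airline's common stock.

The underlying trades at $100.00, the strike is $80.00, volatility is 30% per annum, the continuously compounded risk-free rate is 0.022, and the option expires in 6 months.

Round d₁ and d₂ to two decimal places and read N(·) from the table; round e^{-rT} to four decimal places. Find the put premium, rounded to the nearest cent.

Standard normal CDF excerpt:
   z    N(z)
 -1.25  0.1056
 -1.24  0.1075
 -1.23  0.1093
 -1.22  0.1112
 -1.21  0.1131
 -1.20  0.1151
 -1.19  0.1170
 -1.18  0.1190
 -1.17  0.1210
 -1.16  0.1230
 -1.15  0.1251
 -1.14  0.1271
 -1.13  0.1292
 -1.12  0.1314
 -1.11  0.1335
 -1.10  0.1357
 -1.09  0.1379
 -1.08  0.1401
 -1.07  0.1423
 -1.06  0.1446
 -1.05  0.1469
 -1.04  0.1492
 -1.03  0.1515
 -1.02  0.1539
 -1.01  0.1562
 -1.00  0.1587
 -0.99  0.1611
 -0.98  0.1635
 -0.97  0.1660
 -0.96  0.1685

$1.25

T = 0.5;  σ√T = 0.2121
d₁ = [ln(100/80) + (0.022 + 0.3²/2)·0.5] / 0.2121 = [0.2231 + 0.0335] / 0.2121 = 1.2098 ≈ 1.21
d₂ = d₁ − σ√T = 1.2098 − 0.2121 = 0.9977 ≈ 1.00
exp(−rT) = exp(−0.022·0.5) = 0.9891
N(−d₂) = N(-1.00) = 0.1587;  N(−d₁) = N(-1.21) = 0.1131
P = 80·0.9891·0.1587 − 100·0.1131 = 12.5576 − 11.3100 = 1.2476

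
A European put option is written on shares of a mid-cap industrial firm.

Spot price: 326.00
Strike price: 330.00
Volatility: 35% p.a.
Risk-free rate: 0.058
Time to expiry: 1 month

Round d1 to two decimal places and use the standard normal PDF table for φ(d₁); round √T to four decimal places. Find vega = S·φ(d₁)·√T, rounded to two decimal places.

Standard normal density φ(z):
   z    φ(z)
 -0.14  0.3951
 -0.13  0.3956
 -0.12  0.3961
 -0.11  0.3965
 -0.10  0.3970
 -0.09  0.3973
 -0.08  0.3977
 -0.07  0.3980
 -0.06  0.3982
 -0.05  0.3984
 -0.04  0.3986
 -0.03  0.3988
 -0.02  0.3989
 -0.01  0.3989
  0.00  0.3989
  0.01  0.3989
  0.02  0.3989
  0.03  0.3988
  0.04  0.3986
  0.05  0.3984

σ√T = 0.35 × 0.2887 = 0.1010
ln(S/K) + (r + σ²/2)T = ln(326/330) + (0.058 + 0.35²/2)·0.08333 = -0.0122 + 0.0099 = -0.0023
d₁ = -0.0023 / 0.1010 = -0.0223 → -0.02
√T = √0.08333 = 0.2887
φ(d₁) = φ(-0.02) = 0.3989
vega = S·φ(d₁)·√T = 326·0.3989·0.2887 = 37.5430

37.54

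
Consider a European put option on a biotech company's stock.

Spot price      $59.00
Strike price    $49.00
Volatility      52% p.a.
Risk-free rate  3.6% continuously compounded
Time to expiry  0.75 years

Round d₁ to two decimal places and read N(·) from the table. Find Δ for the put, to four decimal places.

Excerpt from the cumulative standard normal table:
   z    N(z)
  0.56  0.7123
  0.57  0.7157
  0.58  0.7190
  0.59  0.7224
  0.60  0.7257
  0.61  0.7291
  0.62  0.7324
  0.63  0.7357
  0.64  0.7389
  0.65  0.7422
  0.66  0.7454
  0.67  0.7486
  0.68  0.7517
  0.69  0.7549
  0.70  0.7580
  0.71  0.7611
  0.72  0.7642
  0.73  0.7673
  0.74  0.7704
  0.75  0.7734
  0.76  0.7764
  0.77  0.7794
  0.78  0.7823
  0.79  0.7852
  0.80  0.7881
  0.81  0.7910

-0.2420

σ√T = 0.52·√0.75 = 0.4503
d₁ = [ln(59/49) + (0.036 + 0.52²/2)·0.75] / 0.4503 = [0.1857 + 0.1284] / 0.4503 = 0.6975 which rounds to 0.70
N(d₁) = N(0.70) = 0.7580
Δ_put = N(d₁) − 1 = 0.7580 − 1 = -0.2420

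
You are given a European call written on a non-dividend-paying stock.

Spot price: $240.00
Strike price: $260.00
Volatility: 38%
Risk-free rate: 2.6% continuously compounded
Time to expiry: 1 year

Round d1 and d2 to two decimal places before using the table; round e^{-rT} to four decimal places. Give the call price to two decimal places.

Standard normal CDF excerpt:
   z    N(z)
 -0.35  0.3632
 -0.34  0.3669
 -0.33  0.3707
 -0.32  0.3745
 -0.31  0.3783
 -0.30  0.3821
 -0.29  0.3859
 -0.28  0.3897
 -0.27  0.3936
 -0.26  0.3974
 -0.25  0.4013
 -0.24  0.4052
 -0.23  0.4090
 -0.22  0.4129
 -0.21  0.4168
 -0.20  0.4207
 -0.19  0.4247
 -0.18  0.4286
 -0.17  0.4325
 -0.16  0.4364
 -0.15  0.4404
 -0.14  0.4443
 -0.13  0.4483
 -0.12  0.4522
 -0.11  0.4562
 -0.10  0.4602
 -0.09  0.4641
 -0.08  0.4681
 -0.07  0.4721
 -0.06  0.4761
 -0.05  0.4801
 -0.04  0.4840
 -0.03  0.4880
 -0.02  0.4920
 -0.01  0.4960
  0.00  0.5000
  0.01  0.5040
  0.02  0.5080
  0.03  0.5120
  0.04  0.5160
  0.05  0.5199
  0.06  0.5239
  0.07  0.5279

σ√T = 0.38 × 1.0000 = 0.3800
ln(S/K) + (r + σ²/2)T = ln(240/260) + (0.026 + 0.38²/2)·1 = -0.0800 + 0.0982 = 0.0182
d₁ = 0.0182 / 0.3800 = 0.0478 → 0.05
d₂ = d₁ − σ√T = 0.0478 − 0.3800 = -0.3322 → -0.33
exp(−rT) = exp(−0.026·1) = 0.9743
N(d₁) = N(0.05) = 0.5199;  N(d₂) = N(-0.33) = 0.3707
C = 240·0.5199 − 260·0.9743·0.3707 = 124.7760 − 93.9050 = 30.8710

$30.87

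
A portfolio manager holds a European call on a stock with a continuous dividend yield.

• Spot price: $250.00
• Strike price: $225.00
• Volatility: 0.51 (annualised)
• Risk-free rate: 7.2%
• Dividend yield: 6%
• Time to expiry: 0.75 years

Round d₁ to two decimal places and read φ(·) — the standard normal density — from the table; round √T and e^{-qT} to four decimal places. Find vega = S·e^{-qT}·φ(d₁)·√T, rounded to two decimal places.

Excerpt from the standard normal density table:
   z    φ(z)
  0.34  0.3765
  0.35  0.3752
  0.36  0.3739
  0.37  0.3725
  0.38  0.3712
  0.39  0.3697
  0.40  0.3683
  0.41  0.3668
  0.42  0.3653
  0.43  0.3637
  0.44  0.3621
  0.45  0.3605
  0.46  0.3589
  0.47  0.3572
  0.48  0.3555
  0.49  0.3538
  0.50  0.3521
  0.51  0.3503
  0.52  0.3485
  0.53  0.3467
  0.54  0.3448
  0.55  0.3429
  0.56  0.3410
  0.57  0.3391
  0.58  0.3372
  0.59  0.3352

σ√T = 0.51 × 0.8660 = 0.4417
d₁ = [ln(250/225) + (0.072 − 0.06 + 0.51²/2)·0.75] / 0.4417 = [0.1054 + 0.1065] / 0.4417 = 0.4798 which rounds to 0.48
√T = √0.75 = 0.8660
φ(d₁) = φ(0.48) = 0.3555
exp(−qT) = exp(−0.06·0.75) = 0.9560
vega = S·exp(−qT)·φ(d₁)·√T = 250·0.9560·0.3555·0.8660 = 73.5793

73.58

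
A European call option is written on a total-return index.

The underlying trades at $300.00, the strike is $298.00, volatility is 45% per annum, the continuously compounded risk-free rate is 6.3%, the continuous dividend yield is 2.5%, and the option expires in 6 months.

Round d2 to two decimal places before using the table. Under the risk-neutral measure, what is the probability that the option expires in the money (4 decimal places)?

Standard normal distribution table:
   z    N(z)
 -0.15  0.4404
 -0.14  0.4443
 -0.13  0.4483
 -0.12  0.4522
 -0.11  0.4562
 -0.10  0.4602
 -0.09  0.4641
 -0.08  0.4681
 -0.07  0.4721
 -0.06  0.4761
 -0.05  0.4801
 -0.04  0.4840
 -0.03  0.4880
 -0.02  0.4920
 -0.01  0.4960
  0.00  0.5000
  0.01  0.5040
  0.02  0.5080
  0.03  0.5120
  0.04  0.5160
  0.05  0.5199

T = 0.5;  σ√T = 0.3182
d₁ = [ln(300/298) + (0.063 − 0.025 + ½·0.45²)·0.5] / (σ√T) = (0.0067 + 0.0696) / 0.3182 = 0.2398 ⇒ 0.24
d₂ = 0.2398 − 0.3182 = -0.0784 ⇒ -0.08
Risk-neutral Pr[S_T > K] = N(d₂) = N(-0.08) = 0.4681

0.4681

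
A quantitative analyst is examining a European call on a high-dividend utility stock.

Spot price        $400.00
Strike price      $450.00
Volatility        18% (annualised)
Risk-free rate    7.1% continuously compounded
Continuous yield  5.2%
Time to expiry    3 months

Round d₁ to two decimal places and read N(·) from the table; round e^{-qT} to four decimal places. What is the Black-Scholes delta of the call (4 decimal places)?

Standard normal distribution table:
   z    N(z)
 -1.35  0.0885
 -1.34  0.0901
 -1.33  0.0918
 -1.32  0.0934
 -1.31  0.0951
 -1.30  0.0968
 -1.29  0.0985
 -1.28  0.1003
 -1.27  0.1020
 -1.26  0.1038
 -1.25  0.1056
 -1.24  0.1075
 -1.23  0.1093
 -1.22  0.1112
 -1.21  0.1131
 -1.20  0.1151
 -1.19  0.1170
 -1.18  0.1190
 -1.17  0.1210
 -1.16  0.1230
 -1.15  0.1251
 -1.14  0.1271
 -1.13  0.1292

0.1116

T = 0.25;  σ√T = 0.0900
d₁ = [ln(400/450) + (0.071 − 0.052 + 0.18²/2)·0.25] / 0.0900 = [-0.1178 + 0.0088] / 0.0900 = -1.2109 which rounds to -1.21
N(d₁) = N(-1.21) = 0.1131
Δ_call = e^(−qT)·N(d₁) = 0.9871·0.1131 = 0.1116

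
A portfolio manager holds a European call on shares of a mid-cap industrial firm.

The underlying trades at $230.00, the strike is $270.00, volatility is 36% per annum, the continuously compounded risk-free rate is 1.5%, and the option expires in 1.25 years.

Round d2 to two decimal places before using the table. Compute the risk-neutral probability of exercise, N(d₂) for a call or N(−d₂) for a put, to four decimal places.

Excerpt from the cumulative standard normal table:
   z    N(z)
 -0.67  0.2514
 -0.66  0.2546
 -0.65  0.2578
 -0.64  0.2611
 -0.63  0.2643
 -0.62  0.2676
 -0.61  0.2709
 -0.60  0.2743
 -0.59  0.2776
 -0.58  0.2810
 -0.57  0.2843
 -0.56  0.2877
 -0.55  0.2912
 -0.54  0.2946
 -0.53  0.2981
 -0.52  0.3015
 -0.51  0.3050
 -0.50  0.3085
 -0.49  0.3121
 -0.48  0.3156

0.2912

σ√T = 0.36·√1.25 = 0.4025
d₁ = [ln(230/270) + (0.015 + ½·0.36²)·1.25] / (σ√T) = (-0.1603 + 0.0997) / 0.4025 = -0.1505 → -0.15
d₂ = -0.1505 − 0.4025 = -0.5530 → -0.55
Pr(exercise) under Q = N(d₂) = 0.2912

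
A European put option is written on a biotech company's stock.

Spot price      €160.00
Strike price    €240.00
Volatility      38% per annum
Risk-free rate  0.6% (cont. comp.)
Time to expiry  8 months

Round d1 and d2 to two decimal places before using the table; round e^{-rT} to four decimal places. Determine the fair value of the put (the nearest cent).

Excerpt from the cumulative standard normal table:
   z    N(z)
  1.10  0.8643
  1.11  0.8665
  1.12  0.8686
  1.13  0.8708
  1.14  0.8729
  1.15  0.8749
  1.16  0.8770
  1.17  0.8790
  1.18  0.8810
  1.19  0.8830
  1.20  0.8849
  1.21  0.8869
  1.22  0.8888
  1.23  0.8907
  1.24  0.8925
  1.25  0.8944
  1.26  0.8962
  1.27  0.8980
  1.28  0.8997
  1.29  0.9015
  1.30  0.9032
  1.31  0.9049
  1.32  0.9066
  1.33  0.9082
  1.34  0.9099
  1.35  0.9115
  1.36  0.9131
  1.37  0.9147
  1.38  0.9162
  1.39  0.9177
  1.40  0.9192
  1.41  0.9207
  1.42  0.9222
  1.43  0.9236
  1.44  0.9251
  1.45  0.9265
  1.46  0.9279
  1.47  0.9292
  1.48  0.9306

T = 0.6667;  σ√T = 0.3103
ln(S/K) + (r + σ²/2)T = ln(160/240) + (0.006 + 0.38²/2)·0.6667 = -0.4055 + 0.0521 = -0.3533
d₁ = -0.3533 / 0.3103 = -1.1388 ⇒ -1.14
d₂ = d₁ − σ√T = -1.1388 − 0.3103 = -1.4491 ⇒ -1.45
e^(−rT) = e^(−0.006·0.6667) = 0.9960
P = 240·0.9960·N(1.45) − 160·N(1.14) = 240·0.9960·0.9265 − 160·0.8729 = 221.4706 − 139.6640 = 81.8066

€81.81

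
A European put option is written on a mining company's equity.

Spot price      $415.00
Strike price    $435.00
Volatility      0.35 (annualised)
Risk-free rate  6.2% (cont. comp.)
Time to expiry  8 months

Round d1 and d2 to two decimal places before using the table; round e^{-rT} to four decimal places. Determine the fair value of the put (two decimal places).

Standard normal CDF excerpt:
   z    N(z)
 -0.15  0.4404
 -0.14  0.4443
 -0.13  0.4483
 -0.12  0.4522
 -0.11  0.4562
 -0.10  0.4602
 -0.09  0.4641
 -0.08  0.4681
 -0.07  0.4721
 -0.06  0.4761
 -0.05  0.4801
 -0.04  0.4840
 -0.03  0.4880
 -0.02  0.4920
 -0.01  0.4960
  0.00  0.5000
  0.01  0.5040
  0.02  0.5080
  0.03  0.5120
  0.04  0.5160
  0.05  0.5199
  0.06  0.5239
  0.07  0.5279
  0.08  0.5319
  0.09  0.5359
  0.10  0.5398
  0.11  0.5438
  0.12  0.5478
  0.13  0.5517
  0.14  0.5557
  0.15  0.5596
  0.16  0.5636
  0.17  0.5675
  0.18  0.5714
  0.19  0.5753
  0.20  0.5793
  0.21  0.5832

σ√T = 0.35 × 0.8165 = 0.2858
ln(S/K) + (r + σ²/2)T = ln(415/435) + (0.062 + 0.35²/2)·0.6667 = -0.0471 + 0.0822 = 0.0351
d₁ = 0.0351 / 0.2858 = 0.1228 ⇒ 0.12
d₂ = d₁ − σ√T = 0.1228 − 0.2858 = -0.1630 ⇒ -0.16
e^(−rT) = e^(−0.062·0.6667) = 0.9595
P = 435·0.9595·N(0.16) − 415·N(-0.12) = 435·0.9595·0.5636 − 415·0.4522 = 235.2368 − 187.6630 = 47.5738

$47.57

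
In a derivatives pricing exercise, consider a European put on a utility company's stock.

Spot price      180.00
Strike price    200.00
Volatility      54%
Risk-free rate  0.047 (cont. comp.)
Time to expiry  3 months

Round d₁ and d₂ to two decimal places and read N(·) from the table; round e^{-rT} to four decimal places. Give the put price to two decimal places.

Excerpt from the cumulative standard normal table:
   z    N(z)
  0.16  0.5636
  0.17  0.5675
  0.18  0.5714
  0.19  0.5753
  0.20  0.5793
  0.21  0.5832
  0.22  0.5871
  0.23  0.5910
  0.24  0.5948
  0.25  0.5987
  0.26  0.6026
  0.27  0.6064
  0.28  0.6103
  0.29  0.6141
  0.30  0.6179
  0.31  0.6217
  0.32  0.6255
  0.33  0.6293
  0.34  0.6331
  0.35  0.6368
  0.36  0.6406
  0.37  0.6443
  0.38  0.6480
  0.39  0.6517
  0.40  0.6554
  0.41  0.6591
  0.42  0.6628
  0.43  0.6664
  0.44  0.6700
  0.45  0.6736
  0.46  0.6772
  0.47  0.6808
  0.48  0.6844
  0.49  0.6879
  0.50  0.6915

30.30

σ√T = 0.54·√0.25 = 0.2700
d₁ = [ln(180/200) + (0.047 + ½·0.54²)·0.25] / (σ√T) = (-0.1054 + 0.0482) / 0.2700 = -0.2117 ≈ -0.21
d₂ = -0.2117 − 0.2700 = -0.4817 ≈ -0.48
exp(−rT) = exp(−0.047·0.25) = 0.9883
N(−d₂) = N(0.48) = 0.6844;  N(−d₁) = N(0.21) = 0.5832
P = 200·0.9883·0.6844 − 180·0.5832 = 135.2785 − 104.9760 = 30.3025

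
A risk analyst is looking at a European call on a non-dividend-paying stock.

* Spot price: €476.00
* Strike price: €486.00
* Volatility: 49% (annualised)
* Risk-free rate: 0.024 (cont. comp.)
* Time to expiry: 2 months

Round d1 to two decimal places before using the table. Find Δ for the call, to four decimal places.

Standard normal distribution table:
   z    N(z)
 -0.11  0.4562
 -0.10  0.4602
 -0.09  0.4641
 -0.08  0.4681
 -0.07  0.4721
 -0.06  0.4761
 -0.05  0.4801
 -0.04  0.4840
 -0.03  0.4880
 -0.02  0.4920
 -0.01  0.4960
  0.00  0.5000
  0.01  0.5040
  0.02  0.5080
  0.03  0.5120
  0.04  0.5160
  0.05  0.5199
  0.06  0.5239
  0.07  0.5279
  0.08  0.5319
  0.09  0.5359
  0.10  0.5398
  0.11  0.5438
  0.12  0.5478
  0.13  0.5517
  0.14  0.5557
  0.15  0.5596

0.5080

σ√T = 0.49·√0.1667 = 0.2000
d₁ = [ln(476/486) + (0.024 + ½·0.49²)·0.1667] / (σ√T) = (-0.0208 + 0.0240) / 0.2000 = 0.0161 ⇒ 0.02
N(d₁) = N(0.02) = 0.5080
Δ_call = N(d₁) = 0.5080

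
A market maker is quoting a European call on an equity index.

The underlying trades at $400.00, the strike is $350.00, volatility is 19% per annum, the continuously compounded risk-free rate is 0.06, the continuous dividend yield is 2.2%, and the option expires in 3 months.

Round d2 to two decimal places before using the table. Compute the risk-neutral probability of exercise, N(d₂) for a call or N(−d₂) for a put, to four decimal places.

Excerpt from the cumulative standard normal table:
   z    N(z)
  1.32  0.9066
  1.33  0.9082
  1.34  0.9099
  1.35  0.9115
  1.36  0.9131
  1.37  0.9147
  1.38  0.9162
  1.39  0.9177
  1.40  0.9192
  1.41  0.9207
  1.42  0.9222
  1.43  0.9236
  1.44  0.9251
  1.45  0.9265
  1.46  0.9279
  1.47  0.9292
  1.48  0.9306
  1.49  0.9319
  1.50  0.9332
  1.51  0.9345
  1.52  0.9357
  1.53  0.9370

0.9279

T = 0.25;  σ√T = 0.0950
d₁ = [ln(400/350) + (0.06 − 0.022 + 0.19²/2)·0.25] / 0.0950 = [0.1335 + 0.0140] / 0.0950 = 1.5531 which rounds to 1.55
d₂ = d₁ − σ√T = 1.5531 − 0.0950 = 1.4581 which rounds to 1.46
Pr(exercise) under Q = N(d₂) = 0.9279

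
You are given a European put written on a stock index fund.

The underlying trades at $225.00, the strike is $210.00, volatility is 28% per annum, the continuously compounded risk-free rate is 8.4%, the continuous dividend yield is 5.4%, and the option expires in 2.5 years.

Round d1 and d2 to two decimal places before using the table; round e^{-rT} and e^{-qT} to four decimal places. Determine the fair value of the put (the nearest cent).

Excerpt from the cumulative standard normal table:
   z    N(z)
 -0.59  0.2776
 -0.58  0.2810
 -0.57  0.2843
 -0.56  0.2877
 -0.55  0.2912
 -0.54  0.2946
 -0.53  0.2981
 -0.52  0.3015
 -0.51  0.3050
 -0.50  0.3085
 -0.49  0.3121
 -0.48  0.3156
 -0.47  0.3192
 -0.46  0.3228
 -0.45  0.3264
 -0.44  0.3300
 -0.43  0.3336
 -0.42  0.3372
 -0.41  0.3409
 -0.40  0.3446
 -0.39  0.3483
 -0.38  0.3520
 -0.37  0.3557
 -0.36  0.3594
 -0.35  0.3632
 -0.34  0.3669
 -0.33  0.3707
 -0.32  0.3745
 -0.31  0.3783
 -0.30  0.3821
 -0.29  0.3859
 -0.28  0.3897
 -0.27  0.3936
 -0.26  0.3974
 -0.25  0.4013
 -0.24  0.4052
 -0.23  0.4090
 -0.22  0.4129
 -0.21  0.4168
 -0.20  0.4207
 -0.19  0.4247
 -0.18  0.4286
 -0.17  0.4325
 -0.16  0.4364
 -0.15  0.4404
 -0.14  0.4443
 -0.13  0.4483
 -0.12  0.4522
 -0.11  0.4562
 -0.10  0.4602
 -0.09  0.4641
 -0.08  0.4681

σ√T = 0.28 × 1.5811 = 0.4427
d₁ = [ln(225/210) + (0.084 − 0.054 + 0.28²/2)·2.5] / 0.4427 = [0.0690 + 0.1730] / 0.4427 = 0.5466 → 0.55
d₂ = d₁ − σ√T = 0.5466 − 0.4427 = 0.1039 → 0.10
e^(−qT) = e^(−0.054·2.5) = 0.8737;  e^(−rT) = e^(−0.084·2.5) = 0.8106
P = 210·0.8106·N(-0.10) − 225·0.8737·N(-0.55) = 210·0.8106·0.4602 − 225·0.8737·0.2912 = 78.3380 − 57.2448 = 21.0932

$21.09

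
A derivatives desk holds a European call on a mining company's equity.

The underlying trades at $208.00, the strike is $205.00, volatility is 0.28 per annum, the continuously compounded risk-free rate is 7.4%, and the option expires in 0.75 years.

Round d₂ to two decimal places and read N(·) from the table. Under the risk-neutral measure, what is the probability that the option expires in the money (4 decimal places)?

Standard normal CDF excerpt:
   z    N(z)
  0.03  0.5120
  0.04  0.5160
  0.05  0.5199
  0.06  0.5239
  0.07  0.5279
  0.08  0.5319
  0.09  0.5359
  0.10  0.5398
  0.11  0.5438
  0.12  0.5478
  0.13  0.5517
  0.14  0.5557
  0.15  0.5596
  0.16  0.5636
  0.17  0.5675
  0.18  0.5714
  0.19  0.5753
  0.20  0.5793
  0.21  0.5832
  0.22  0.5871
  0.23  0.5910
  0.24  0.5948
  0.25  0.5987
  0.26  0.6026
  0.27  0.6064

σ√T = 0.28 × 0.8660 = 0.2425
d₁ = [ln(208/205) + (0.074 + ½·0.28²)·0.75] / (σ√T) = (0.0145 + 0.0849) / 0.2425 = 0.4100 → 0.41
d₂ = 0.4100 − 0.2425 = 0.1675 → 0.17
Risk-neutral Pr[S_T > K] = N(d₂) = N(0.17) = 0.5675

0.5675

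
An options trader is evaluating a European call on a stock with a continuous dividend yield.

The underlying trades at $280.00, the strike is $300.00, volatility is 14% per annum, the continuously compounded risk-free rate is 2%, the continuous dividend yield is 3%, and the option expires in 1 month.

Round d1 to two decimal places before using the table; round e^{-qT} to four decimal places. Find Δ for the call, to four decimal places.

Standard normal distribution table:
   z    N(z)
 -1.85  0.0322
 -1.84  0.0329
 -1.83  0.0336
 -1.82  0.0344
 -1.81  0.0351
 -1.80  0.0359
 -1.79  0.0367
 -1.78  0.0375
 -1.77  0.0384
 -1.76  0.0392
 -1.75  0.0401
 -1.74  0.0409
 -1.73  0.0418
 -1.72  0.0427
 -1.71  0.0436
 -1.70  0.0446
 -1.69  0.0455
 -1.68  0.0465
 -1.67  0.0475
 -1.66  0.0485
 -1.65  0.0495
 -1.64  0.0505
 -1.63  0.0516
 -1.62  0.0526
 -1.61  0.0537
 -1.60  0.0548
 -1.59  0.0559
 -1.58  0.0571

σ√T = 0.14 × 0.2887 = 0.0404
d₁ = [ln(280/300) + (0.02 − 0.03 + ½·0.14²)·0.08333] / (σ√T) = (-0.0690 − 0.0000) / 0.0404 = -1.7075 ⇒ -1.71
N(d₁) = N(-1.71) = 0.0436
Δ_call = exp(−qT)·N(d₁) = 0.9975·0.0436 = 0.0435

0.0435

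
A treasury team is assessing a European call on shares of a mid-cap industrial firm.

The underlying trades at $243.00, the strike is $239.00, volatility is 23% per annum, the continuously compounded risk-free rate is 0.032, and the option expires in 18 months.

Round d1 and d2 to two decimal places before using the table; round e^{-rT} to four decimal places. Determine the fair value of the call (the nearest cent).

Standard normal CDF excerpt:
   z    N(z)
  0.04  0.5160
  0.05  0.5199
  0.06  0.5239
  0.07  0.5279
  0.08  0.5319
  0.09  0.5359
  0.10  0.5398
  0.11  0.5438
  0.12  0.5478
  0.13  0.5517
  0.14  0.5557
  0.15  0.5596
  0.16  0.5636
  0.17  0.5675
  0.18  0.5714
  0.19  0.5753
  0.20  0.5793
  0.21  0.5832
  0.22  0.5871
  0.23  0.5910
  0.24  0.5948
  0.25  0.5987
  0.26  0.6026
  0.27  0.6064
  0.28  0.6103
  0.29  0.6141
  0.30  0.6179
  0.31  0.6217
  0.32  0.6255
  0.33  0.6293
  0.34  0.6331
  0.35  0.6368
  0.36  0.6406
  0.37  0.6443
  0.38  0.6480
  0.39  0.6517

$34.49

T = 1.5;  σ√T = 0.2817
d₁ = [ln(243/239) + (0.032 + 0.23²/2)·1.5] / 0.2817 = [0.0166 + 0.0877] / 0.2817 = 0.3702 which rounds to 0.37
d₂ = d₁ − σ√T = 0.3702 − 0.2817 = 0.0885 which rounds to 0.09
e^(−rT) = e^(−0.032·1.5) = 0.9531
N(d₁) = N(0.37) = 0.6443;  N(d₂) = N(0.09) = 0.5359
C = 243·0.6443 − 239·0.9531·0.5359 = 156.5649 − 122.0731 = 34.4918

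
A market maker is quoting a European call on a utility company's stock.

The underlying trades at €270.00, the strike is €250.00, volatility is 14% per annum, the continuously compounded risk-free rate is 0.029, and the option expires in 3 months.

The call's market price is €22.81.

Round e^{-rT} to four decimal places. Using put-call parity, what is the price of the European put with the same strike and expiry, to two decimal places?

e^(−rT) = e^(−0.029·0.25) = 0.9928
Put-call parity: C − P = S − K·e^(−rT) = 270 − 250·0.9928 = 270 − 248.2000 = 21.8000
P = C − (C − P) = 22.81 − (21.8000) = 1.0100

€1.01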